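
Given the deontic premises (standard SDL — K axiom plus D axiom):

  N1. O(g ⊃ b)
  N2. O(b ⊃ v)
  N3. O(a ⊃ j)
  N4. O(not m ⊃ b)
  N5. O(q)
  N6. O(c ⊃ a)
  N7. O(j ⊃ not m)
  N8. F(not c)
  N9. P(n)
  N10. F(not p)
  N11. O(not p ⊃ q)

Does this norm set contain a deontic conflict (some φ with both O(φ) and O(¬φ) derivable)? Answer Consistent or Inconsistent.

Premise 11 is O(not p ⊃ q); even if O(q) held, inferring O(not p) would be affirming the consequent — invalid.
So O(not p) is not derivable, and the apparent clash with O(p) does not arise.
A world satisfying every obligation exists (e.g. a=true, b=true, c=true, g=false, j=true, m=false, n=false, p=true, q=true, v=true); no atom is both obligatory and forbidden, so the set is consistent.

Consistent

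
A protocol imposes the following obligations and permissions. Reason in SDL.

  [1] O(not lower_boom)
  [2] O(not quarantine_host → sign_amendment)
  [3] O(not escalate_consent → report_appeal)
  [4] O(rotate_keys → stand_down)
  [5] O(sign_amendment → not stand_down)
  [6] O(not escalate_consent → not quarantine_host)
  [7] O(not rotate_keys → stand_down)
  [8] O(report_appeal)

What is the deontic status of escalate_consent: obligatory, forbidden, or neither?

Obligatory

Premises 7 and 4 are O(not rotate_keys → stand_down) and O(rotate_keys → stand_down); every ideal world satisfies not rotate_keys or rotate_keys, so in either case stand_down holds — hence O(stand_down).
The contrapositive of premise 5 (O(sign_amendment → not stand_down)) is O(stand_down → not sign_amendment), and O(stand_down) is already established, so O(not sign_amendment).
Premise 2, O(not quarantine_host → sign_amendment), contraposes to O(not sign_amendment → quarantine_host); with O(not sign_amendment) we get O(quarantine_host).
Premise 6, O(not escalate_consent → not quarantine_host), contraposes to O(quarantine_host → escalate_consent); with O(quarantine_host) we get O(escalate_consent).
Premises 1, 3, 8 do not contribute to this derivation.
Hence escalate_consent is obligatory.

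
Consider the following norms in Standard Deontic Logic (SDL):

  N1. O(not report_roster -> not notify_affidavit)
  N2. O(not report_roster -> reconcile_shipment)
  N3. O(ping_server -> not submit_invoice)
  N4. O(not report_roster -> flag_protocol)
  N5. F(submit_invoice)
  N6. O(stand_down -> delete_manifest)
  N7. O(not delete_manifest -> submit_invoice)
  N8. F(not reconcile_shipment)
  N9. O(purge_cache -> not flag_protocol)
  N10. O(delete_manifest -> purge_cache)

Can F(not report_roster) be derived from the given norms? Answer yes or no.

Yes

F(submit_invoice) at premise 5 means O(not submit_invoice).
The contrapositive of premise 7 (O(not delete_manifest -> submit_invoice)) is O(not submit_invoice -> delete_manifest), and O(not submit_invoice) is already established, so O(delete_manifest).
Premise 10 is O(delete_manifest -> purge_cache); since O(delete_manifest), deontic closure gives O(purge_cache).
Premise 9 is O(purge_cache -> not flag_protocol); since O(purge_cache), deontic closure gives O(not flag_protocol).
The contrapositive of premise 4 (O(not report_roster -> flag_protocol)) is O(not flag_protocol -> report_roster), and O(not flag_protocol) is already established, so O(report_roster).
Premises 1, 2, 3, 6, 8 do not contribute to this derivation.
So O(report_roster) holds, i.e. F(not report_roster). The claim follows.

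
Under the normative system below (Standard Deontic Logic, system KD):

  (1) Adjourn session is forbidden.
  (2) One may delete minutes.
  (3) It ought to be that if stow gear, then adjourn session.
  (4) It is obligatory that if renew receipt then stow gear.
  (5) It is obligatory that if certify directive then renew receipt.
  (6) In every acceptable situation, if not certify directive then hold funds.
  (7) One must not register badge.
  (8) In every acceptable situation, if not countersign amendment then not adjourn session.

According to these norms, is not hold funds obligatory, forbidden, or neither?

F(adjourn_session) at premise 1 means O(¬adjourn_session).
Premise 3 is O(stow_gear → adjourn_session); contrapositively O(¬adjourn_session → ¬stow_gear). Since O(¬adjourn_session) holds, K gives O(¬stow_gear).
The contrapositive of premise 4 (O(renew_receipt → stow_gear)) is O(¬stow_gear → ¬renew_receipt), and O(¬stow_gear) is already established, so O(¬renew_receipt).
Premise 5 is O(certify_directive → renew_receipt); contrapositively O(¬renew_receipt → ¬certify_directive). Since O(¬renew_receipt) holds, K gives O(¬certify_directive).
With premise 6, O(¬certify_directive → hold_funds), the K-axiom yields O(hold_funds).
Premises 2, 7, 8 do not contribute to this derivation.
Thus O(hold_funds), which is F(¬hold_funds): ¬hold_funds is forbidden.

Forbidden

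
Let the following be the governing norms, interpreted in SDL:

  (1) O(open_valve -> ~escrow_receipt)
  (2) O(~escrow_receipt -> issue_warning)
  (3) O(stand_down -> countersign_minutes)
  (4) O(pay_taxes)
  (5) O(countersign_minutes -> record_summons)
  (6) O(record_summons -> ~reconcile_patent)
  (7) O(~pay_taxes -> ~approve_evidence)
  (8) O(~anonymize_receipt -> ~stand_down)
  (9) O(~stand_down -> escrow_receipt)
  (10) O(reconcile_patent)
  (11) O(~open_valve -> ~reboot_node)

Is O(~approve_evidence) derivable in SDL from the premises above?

Premise 7 is O(~pay_taxes -> ~approve_evidence), but O(~pay_taxes) is not derivable from the premises, so it does not yield O(~approve_evidence).
No other premise forces O(~approve_evidence). An ideal world satisfying every premise can still have ~approve_evidence false, so O(~approve_evidence) is not derivable.

No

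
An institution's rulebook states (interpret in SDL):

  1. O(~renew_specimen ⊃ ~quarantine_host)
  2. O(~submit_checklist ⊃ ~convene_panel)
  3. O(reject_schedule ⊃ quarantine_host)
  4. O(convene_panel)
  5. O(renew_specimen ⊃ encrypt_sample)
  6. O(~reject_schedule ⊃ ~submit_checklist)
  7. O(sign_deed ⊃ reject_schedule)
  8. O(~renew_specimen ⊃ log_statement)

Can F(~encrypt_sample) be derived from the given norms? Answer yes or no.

Yes

Premise 4 states O(convene_panel) outright.
Premise 2 is O(~submit_checklist ⊃ ~convene_panel); contrapositively O(convene_panel ⊃ submit_checklist). Since O(convene_panel) holds, K gives O(submit_checklist).
Premise 6 is O(~reject_schedule ⊃ ~submit_checklist); contrapositively O(submit_checklist ⊃ reject_schedule). Since O(submit_checklist) holds, K gives O(reject_schedule).
From O(reject_schedule) and premise 3, O(reject_schedule ⊃ quarantine_host), we obtain O(quarantine_host).
The contrapositive of premise 1 (O(~renew_specimen ⊃ ~quarantine_host)) is O(quarantine_host ⊃ renew_specimen), and O(quarantine_host) is already established, so O(renew_specimen).
Applying K to premise 5 (O(renew_specimen ⊃ encrypt_sample)) and O(renew_specimen) yields O(encrypt_sample).
Premises 7, 8 do not contribute to this derivation.
So O(encrypt_sample) holds, i.e. F(~encrypt_sample). The claim follows.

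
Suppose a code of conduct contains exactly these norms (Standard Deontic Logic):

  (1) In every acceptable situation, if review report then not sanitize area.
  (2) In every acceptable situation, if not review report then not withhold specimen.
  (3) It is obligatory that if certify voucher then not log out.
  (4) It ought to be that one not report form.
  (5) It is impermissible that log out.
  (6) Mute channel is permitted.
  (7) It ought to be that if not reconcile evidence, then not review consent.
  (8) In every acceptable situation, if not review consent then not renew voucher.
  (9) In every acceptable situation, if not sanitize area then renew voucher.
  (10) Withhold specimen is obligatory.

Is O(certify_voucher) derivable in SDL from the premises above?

Premise 3 is O(certify_voucher → ¬log_out); even if O(¬log_out) held, inferring O(certify_voucher) would be affirming the consequent — invalid.
No other premise forces O(certify_voucher). An ideal world satisfying every premise can still have certify_voucher false, so O(certify_voucher) is not derivable.

No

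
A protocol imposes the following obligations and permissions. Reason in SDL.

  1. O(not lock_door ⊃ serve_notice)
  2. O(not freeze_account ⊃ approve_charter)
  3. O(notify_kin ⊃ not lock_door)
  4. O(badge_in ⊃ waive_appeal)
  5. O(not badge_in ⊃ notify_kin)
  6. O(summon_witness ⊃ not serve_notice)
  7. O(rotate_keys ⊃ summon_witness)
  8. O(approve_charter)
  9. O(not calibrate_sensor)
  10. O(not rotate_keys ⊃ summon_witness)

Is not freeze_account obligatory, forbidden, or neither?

Neither

Premise 2 is O(not freeze_account ⊃ approve_charter); even if O(approve_charter) held, inferring O(not freeze_account) would be affirming the consequent — invalid.
No premise or chain of K-axiom applications forces O(not freeze_account), and none forces O(freeze_account). So not freeze_account is neither obligatory nor forbidden under these norms.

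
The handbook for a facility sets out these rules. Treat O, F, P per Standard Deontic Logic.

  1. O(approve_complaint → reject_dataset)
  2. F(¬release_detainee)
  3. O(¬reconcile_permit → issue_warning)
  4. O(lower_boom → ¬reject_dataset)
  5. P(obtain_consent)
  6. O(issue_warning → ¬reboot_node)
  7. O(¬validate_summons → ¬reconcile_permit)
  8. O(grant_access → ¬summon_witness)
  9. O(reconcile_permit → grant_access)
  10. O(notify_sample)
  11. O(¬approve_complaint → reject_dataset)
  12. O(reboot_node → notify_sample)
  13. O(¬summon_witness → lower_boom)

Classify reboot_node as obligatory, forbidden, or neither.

Premises 1 and 11 cover both cases: O(approve_complaint → reject_dataset) and O(¬approve_complaint → reject_dataset). Since approve_complaint ∨ ¬approve_complaint is a tautology, O(reject_dataset) follows.
Premise 4, O(lower_boom → ¬reject_dataset), contraposes to O(reject_dataset → ¬lower_boom); with O(reject_dataset) we get O(¬lower_boom).
Premise 13, O(¬summon_witness → lower_boom), contraposes to O(¬lower_boom → summon_witness); with O(¬lower_boom) we get O(summon_witness).
Premise 8, O(grant_access → ¬summon_witness), contraposes to O(summon_witness → ¬grant_access); with O(summon_witness) we get O(¬grant_access).
Premise 9, O(reconcile_permit → grant_access), contraposes to O(¬grant_access → ¬reconcile_permit); with O(¬grant_access) we get O(¬reconcile_permit).
Applying K to premise 3 (O(¬reconcile_permit → issue_warning)) and O(¬reconcile_permit) yields O(issue_warning).
Premise 6 is O(issue_warning → ¬reboot_node); since O(issue_warning), deontic closure gives O(¬reboot_node).
Premises 2, 5, 7, 10, 12 do not contribute to this derivation.
Thus O(¬reboot_node), which is F(reboot_node): reboot_node is forbidden.

Forbidden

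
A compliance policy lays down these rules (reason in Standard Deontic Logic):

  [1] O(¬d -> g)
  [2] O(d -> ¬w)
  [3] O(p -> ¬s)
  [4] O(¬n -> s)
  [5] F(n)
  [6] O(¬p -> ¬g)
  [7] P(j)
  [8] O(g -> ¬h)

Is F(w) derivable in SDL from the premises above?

Yes

Premise 5, F(n), is equivalent to O(¬n).
Applying K to premise 4 (O(¬n -> s)) and O(¬n) yields O(s).
The contrapositive of premise 3 (O(p -> ¬s)) is O(s -> ¬p), and O(s) is already established, so O(¬p).
From O(¬p) and premise 6, O(¬p -> ¬g), we obtain O(¬g).
The contrapositive of premise 1 (O(¬d -> g)) is O(¬g -> d), and O(¬g) is already established, so O(d).
From O(d) and premise 2, O(d -> ¬w), we obtain O(¬w).
Premises 7, 8 do not contribute to this derivation.
So O(¬w) holds, i.e. F(w). The claim follows.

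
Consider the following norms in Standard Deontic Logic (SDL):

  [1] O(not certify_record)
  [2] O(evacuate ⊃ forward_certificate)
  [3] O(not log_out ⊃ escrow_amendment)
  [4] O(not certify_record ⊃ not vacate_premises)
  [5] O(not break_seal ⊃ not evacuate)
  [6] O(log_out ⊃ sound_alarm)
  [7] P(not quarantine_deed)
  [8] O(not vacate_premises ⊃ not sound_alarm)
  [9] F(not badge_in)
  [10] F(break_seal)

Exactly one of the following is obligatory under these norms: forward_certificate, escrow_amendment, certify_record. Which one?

escrow_amendment

Premise 1 gives O(not certify_record).
From O(not certify_record) and premise 4, O(not certify_record ⊃ not vacate_premises), we obtain O(not vacate_premises).
From O(not vacate_premises) and premise 8, O(not vacate_premises ⊃ not sound_alarm), we obtain O(not sound_alarm).
Premise 6 is O(log_out ⊃ sound_alarm); contrapositively O(not sound_alarm ⊃ not log_out). Since O(not sound_alarm) holds, K gives O(not log_out).
With premise 3, O(not log_out ⊃ escrow_amendment), the K-axiom yields O(escrow_amendment).
So O(escrow_amendment) holds — escrow_amendment is obligatory. None of the other listed options is made obligatory by any chain of premises.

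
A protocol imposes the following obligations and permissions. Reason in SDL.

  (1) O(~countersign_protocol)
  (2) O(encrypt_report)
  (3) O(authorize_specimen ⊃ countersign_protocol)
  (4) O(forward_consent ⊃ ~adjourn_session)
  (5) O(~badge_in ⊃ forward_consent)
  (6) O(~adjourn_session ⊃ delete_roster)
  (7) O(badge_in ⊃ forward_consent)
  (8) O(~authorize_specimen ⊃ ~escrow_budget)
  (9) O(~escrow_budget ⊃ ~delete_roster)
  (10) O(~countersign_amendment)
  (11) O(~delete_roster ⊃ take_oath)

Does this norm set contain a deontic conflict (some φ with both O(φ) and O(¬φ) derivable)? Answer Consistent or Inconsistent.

Premises 7 and 5 cover both cases: O(badge_in ⊃ forward_consent) and O(~badge_in ⊃ forward_consent). Since badge_in ∨ ~badge_in is a tautology, O(forward_consent) follows.
Applying K to premise 4 (O(forward_consent ⊃ ~adjourn_session)) and O(forward_consent) yields O(~adjourn_session).
Premise 6 is O(~adjourn_session ⊃ delete_roster); since O(~adjourn_session), deontic closure gives O(delete_roster).
Premise 9, O(~escrow_budget ⊃ ~delete_roster), contraposes to O(delete_roster ⊃ escrow_budget); with O(delete_roster) we get O(escrow_budget).
Premise 8, O(~authorize_specimen ⊃ ~escrow_budget), contraposes to O(escrow_budget ⊃ authorize_specimen); with O(escrow_budget) we get O(authorize_specimen).
From O(authorize_specimen) and premise 3, O(authorize_specimen ⊃ countersign_protocol), we obtain O(countersign_protocol).
However, premise 1 gives O(~countersign_protocol).
We now have both O(countersign_protocol) and O(~countersign_protocol) — countersign_protocol is simultaneously obligatory and forbidden, violating the D-axiom.

Inconsistent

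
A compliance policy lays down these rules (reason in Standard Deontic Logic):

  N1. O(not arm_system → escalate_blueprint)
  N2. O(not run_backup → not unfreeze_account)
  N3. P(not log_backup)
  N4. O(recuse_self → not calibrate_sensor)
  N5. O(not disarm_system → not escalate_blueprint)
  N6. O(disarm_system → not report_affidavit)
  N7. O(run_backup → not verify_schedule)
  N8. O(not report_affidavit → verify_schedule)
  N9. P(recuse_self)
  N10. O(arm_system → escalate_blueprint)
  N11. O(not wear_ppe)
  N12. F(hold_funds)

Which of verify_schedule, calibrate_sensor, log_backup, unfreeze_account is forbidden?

unfreeze_account

Premises 10 and 1 are O(arm_system → escalate_blueprint) and O(not arm_system → escalate_blueprint); every ideal world satisfies arm_system or not arm_system, so in either case escalate_blueprint holds — hence O(escalate_blueprint).
Premise 5 is O(not disarm_system → not escalate_blueprint); contrapositively O(escalate_blueprint → disarm_system). Since O(escalate_blueprint) holds, K gives O(disarm_system).
From O(disarm_system) and premise 6, O(disarm_system → not report_affidavit), we obtain O(not report_affidavit).
Premise 8 is O(not report_affidavit → verify_schedule); since O(not report_affidavit), deontic closure gives O(verify_schedule).
Premise 7, O(run_backup → not verify_schedule), contraposes to O(verify_schedule → not run_backup); with O(verify_schedule) we get O(not run_backup).
Applying K to premise 2 (O(not run_backup → not unfreeze_account)) and O(not run_backup) yields O(not unfreeze_account).
So O(not unfreeze_account) holds, i.e. unfreeze_account is forbidden. None of the other listed options is forbidden under the premises.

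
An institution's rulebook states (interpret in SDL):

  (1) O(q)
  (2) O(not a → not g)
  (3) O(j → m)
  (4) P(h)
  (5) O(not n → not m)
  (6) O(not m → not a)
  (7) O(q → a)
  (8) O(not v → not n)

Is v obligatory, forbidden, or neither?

Obligatory

Premise 1 gives O(q).
With premise 7, O(q → a), the K-axiom yields O(a).
The contrapositive of premise 6 (O(not m → not a)) is O(a → m), and O(a) is already established, so O(m).
Premise 5, O(not n → not m), contraposes to O(m → n); with O(m) we get O(n).
Premise 8, O(not v → not n), contraposes to O(n → v); with O(n) we get O(v).
Premises 2, 3, 4 do not contribute to this derivation.
Hence v is obligatory.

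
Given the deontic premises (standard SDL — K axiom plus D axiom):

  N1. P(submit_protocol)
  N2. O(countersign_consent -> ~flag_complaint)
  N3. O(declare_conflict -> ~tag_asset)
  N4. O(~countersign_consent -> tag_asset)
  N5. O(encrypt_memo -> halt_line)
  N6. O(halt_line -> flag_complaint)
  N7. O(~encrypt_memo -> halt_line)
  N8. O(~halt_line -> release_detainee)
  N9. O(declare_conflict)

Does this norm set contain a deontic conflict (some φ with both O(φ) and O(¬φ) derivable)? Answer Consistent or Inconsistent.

Inconsistent

Premises 5 and 7 are O(encrypt_memo -> halt_line) and O(~encrypt_memo -> halt_line); every ideal world satisfies encrypt_memo or ~encrypt_memo, so in either case halt_line holds — hence O(halt_line).
With premise 6, O(halt_line -> flag_complaint), the K-axiom yields O(flag_complaint).
The contrapositive of premise 2 (O(countersign_consent -> ~flag_complaint)) is O(flag_complaint -> ~countersign_consent), and O(flag_complaint) is already established, so O(~countersign_consent).
From O(~countersign_consent) and premise 4, O(~countersign_consent -> tag_asset), we obtain O(tag_asset).
The contrapositive of premise 3 (O(declare_conflict -> ~tag_asset)) is O(tag_asset -> ~declare_conflict), and O(tag_asset) is already established, so O(~declare_conflict).
But premise 9 directly asserts O(declare_conflict).
We now have both O(~declare_conflict) and O(declare_conflict) — declare_conflict is simultaneously obligatory and forbidden, violating the D-axiom.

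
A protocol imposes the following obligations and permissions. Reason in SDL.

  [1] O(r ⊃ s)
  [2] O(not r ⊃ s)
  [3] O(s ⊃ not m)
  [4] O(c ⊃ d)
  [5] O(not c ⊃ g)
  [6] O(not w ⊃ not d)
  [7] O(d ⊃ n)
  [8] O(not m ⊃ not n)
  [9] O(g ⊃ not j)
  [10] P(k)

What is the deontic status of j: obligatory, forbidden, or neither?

Forbidden

By case analysis on not r: premise 2 gives O(not r ⊃ s) and premise 1 gives O(r ⊃ s), so O(s) either way.
Premise 3 is O(s ⊃ not m); since O(s), deontic closure gives O(not m).
Premise 8 is O(not m ⊃ not n); since O(not m), deontic closure gives O(not n).
Premise 7, O(d ⊃ n), contraposes to O(not n ⊃ not d); with O(not n) we get O(not d).
The contrapositive of premise 4 (O(c ⊃ d)) is O(not d ⊃ not c), and O(not d) is already established, so O(not c).
Premise 5 is O(not c ⊃ g); since O(not c), deontic closure gives O(g).
From O(g) and premise 9, O(g ⊃ not j), we obtain O(not j).
Premises 6, 10 do not contribute to this derivation.
Thus O(not j), which is F(j): j is forbidden.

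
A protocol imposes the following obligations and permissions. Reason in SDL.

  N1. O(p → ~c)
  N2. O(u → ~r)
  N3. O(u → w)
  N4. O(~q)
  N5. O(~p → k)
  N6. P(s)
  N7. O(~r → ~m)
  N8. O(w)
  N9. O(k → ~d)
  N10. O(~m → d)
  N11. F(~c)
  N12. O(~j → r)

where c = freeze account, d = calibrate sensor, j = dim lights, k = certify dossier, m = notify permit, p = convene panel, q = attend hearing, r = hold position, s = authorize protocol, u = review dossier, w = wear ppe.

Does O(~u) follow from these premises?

Premise 11, F(~c), is equivalent to O(c).
The contrapositive of premise 1 (O(p → ~c)) is O(c → ~p), and O(c) is already established, so O(~p).
Premise 5 is O(~p → k); since O(~p), deontic closure gives O(k).
Premise 9 is O(k → ~d); since O(k), deontic closure gives O(~d).
Premise 10 is O(~m → d); contrapositively O(~d → m). Since O(~d) holds, K gives O(m).
The contrapositive of premise 7 (O(~r → ~m)) is O(m → r), and O(m) is already established, so O(r).
Premise 2, O(u → ~r), contraposes to O(r → ~u); with O(r) we get O(~u).
Premises 3, 4, 6, 8, 12 do not contribute to this derivation.
So O(~u) follows.

Yes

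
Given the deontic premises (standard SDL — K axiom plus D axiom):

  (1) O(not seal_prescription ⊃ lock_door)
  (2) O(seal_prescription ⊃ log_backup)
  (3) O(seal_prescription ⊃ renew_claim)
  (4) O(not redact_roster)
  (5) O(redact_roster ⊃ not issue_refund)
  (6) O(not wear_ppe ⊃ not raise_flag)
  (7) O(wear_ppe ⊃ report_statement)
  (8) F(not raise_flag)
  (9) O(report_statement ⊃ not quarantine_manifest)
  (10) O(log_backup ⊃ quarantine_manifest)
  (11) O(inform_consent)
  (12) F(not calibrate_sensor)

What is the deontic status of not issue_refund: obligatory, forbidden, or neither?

Premise 5 is O(redact_roster ⊃ not issue_refund), but O(redact_roster) is not derivable from the premises, so it does not yield O(not issue_refund).
No premise or chain of K-axiom applications forces O(not issue_refund), and none forces O(issue_refund). So not issue_refund is neither obligatory nor forbidden under these norms.

Neither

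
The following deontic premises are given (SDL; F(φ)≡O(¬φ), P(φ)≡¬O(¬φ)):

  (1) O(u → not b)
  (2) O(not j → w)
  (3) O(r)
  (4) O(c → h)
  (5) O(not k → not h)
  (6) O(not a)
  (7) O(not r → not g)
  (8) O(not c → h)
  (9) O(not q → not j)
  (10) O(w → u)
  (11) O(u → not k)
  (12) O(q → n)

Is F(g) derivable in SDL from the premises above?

No

Premise 7 is O(not r → not g), but O(not r) is not derivable from the premises, so it does not yield O(not g).
No other premise forces O(not g). An ideal world satisfying every premise can still have g true, so F(g) is not derivable.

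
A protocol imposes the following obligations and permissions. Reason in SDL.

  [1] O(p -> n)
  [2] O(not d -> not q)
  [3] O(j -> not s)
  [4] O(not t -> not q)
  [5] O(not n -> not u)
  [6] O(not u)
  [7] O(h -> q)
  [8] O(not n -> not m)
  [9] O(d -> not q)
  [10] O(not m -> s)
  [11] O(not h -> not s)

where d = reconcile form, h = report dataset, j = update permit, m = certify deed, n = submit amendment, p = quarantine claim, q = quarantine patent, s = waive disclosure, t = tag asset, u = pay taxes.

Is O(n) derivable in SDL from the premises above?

Yes

Premises 2 and 9 are O(not d -> not q) and O(d -> not q); every ideal world satisfies not d or d, so in either case not q holds — hence O(not q).
Premise 7 is O(h -> q); contrapositively O(not q -> not h). Since O(not q) holds, K gives O(not h).
With premise 11, O(not h -> not s), the K-axiom yields O(not s).
Premise 10 is O(not m -> s); contrapositively O(not s -> m). Since O(not s) holds, K gives O(m).
Premise 8 is O(not n -> not m); contrapositively O(m -> n). Since O(m) holds, K gives O(n).
Premises 1, 3, 4, 5, 6 do not contribute to this derivation.
So O(n) follows.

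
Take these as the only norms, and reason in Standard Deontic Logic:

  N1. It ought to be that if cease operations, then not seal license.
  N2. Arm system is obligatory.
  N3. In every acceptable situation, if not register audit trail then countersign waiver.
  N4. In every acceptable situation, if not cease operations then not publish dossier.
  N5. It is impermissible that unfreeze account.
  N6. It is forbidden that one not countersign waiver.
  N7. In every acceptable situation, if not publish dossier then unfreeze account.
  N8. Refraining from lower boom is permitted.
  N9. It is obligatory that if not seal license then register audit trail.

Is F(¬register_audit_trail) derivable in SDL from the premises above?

Premise 5, F(unfreeze_account), is equivalent to O(¬unfreeze_account).
Premise 7, O(¬publish_dossier → unfreeze_account), contraposes to O(¬unfreeze_account → publish_dossier); with O(¬unfreeze_account) we get O(publish_dossier).
Premise 4, O(¬cease_operations → ¬publish_dossier), contraposes to O(publish_dossier → cease_operations); with O(publish_dossier) we get O(cease_operations).
With premise 1, O(cease_operations → ¬seal_license), the K-axiom yields O(¬seal_license).
From O(¬seal_license) and premise 9, O(¬seal_license → register_audit_trail), we obtain O(register_audit_trail).
Premises 2, 3, 6, 8 do not contribute to this derivation.
So O(register_audit_trail) holds, i.e. F(¬register_audit_trail). The claim follows.

Yes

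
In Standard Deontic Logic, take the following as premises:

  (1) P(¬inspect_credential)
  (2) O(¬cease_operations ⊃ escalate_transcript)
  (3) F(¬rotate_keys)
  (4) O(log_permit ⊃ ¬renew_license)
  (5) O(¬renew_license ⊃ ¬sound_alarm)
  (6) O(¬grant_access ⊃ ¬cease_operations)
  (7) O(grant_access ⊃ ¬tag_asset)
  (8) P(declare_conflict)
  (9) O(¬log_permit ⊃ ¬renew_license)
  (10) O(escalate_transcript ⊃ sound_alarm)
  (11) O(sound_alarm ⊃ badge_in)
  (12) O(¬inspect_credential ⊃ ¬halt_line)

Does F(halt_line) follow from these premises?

No

Premise 12 is O(¬inspect_credential ⊃ ¬halt_line), but O(¬inspect_credential) is not derivable from the premises (the permission P(¬inspect_credential) asserts only ¬O(inspect_credential), not O(¬inspect_credential)), so it does not yield O(¬halt_line).
No other premise forces O(¬halt_line). An ideal world satisfying every premise can still have halt_line true, so F(halt_line) is not derivable.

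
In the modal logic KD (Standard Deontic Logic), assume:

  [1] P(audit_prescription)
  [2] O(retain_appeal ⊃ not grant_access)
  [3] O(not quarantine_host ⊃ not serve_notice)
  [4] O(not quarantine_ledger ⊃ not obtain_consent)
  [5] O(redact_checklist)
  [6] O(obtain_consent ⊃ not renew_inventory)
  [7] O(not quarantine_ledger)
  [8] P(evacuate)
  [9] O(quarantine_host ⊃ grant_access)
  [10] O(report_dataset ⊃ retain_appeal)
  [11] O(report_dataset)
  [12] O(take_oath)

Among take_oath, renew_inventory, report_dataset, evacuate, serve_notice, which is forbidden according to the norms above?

From premise 11 we have O(report_dataset).
Applying K to premise 10 (O(report_dataset ⊃ retain_appeal)) and O(report_dataset) yields O(retain_appeal).
Applying K to premise 2 (O(retain_appeal ⊃ not grant_access)) and O(retain_appeal) yields O(not grant_access).
Premise 9, O(quarantine_host ⊃ grant_access), contraposes to O(not grant_access ⊃ not quarantine_host); with O(not grant_access) we get O(not quarantine_host).
With premise 3, O(not quarantine_host ⊃ not serve_notice), the K-axiom yields O(not serve_notice).
So O(not serve_notice) holds, i.e. serve_notice is forbidden. None of the other listed options is forbidden under the premises.

serve_notice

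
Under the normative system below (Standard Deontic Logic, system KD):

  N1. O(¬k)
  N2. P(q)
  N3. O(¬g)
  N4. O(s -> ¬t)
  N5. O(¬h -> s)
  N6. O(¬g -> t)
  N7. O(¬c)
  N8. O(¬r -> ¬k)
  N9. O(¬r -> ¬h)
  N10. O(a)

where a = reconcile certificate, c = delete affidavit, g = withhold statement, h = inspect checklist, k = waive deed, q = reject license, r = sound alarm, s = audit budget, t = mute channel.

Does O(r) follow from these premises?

Yes

Premise 3 states O(¬g) outright.
From O(¬g) and premise 6, O(¬g -> t), we obtain O(t).
Premise 4, O(s -> ¬t), contraposes to O(t -> ¬s); with O(t) we get O(¬s).
Premise 5, O(¬h -> s), contraposes to O(¬s -> h); with O(¬s) we get O(h).
Premise 9, O(¬r -> ¬h), contraposes to O(h -> r); with O(h) we get O(r).
Premises 1, 2, 7, 8, 10 do not contribute to this derivation.
So O(r) follows.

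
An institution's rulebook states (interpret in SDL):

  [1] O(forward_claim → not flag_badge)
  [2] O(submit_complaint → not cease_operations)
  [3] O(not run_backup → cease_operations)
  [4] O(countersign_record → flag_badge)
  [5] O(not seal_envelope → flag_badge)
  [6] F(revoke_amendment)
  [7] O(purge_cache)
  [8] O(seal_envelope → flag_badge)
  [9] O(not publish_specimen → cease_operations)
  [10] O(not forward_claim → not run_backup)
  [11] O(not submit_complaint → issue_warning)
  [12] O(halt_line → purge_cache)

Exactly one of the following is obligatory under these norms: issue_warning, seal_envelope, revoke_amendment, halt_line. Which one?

Premises 5 and 8 cover both cases: O(not seal_envelope → flag_badge) and O(seal_envelope → flag_badge). Since not seal_envelope ∨ seal_envelope is a tautology, O(flag_badge) follows.
Premise 1, O(forward_claim → not flag_badge), contraposes to O(flag_badge → not forward_claim); with O(flag_badge) we get O(not forward_claim).
Premise 10 is O(not forward_claim → not run_backup); since O(not forward_claim), deontic closure gives O(not run_backup).
From O(not run_backup) and premise 3, O(not run_backup → cease_operations), we obtain O(cease_operations).
Premise 2, O(submit_complaint → not cease_operations), contraposes to O(cease_operations → not submit_complaint); with O(cease_operations) we get O(not submit_complaint).
Applying K to premise 11 (O(not submit_complaint → issue_warning)) and O(not submit_complaint) yields O(issue_warning).
So O(issue_warning) holds — issue_warning is obligatory. None of the other listed options is made obligatory by any chain of premises.

issue_warning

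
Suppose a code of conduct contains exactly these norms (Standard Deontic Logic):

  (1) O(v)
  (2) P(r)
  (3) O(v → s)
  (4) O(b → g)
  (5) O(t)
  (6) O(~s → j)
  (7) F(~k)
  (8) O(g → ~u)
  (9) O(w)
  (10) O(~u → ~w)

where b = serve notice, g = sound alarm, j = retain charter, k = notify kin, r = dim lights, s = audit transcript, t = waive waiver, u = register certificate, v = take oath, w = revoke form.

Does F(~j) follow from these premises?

Premise 6 is O(~s → j), but O(~s) is not derivable from the premises, so it does not yield O(j).
No other premise forces O(j). An ideal world satisfying every premise can still have ~j true, so F(~j) is not derivable.

No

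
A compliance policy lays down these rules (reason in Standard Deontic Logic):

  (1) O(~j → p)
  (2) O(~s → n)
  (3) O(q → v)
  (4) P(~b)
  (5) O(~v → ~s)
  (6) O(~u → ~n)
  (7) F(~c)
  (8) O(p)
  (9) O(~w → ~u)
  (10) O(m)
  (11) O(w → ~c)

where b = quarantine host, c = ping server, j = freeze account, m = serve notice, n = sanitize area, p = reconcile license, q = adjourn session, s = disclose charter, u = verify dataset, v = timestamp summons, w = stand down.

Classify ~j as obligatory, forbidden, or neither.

Premise 1 is O(~j → p); even if O(p) held, inferring O(~j) would be affirming the consequent — invalid.
No premise or chain of K-axiom applications forces O(~j), and none forces O(j). So ~j is neither obligatory nor forbidden under these norms.

Neither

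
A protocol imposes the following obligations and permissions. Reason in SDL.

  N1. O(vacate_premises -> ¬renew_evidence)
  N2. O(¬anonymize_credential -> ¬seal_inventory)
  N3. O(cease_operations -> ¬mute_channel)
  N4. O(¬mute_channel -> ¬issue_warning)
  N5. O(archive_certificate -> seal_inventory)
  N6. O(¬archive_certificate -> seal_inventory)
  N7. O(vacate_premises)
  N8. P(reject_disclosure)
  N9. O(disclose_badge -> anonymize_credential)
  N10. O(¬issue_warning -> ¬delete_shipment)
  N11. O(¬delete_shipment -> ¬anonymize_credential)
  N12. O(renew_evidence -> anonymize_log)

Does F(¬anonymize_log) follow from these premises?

No

Premise 12 is O(renew_evidence -> anonymize_log), but O(renew_evidence) is not derivable from the premises, so it does not yield O(anonymize_log).
No other premise forces O(anonymize_log). An ideal world satisfying every premise can still have ¬anonymize_log true, so F(¬anonymize_log) is not derivable.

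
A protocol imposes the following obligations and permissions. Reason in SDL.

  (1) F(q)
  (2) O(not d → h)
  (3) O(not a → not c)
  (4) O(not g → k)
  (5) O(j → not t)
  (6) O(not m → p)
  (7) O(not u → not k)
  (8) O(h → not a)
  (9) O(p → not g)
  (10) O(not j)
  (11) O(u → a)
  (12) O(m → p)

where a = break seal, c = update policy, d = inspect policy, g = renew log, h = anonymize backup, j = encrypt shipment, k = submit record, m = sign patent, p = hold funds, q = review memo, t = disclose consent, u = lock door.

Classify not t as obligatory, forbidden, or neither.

Premise 5 is O(j → not t), but O(j) is not derivable from the premises, so it does not yield O(not t).
No premise or chain of K-axiom applications forces O(not t), and none forces O(t). So not t is neither obligatory nor forbidden under these norms.

Neither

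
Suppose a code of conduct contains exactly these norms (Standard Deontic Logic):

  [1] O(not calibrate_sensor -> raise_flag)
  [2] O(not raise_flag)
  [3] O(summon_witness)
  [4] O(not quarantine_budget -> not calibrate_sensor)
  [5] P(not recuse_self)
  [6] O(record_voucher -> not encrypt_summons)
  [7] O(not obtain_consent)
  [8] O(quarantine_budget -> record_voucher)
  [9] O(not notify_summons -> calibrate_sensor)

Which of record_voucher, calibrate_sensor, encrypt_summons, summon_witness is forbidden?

encrypt_summons

Premise 2 gives O(not raise_flag).
Premise 1 is O(not calibrate_sensor -> raise_flag); contrapositively O(not raise_flag -> calibrate_sensor). Since O(not raise_flag) holds, K gives O(calibrate_sensor).
The contrapositive of premise 4 (O(not quarantine_budget -> not calibrate_sensor)) is O(calibrate_sensor -> quarantine_budget), and O(calibrate_sensor) is already established, so O(quarantine_budget).
Premise 8 is O(quarantine_budget -> record_voucher); since O(quarantine_budget), deontic closure gives O(record_voucher).
From O(record_voucher) and premise 6, O(record_voucher -> not encrypt_summons), we obtain O(not encrypt_summons).
So O(not encrypt_summons) holds, i.e. encrypt_summons is forbidden. None of the other listed options is forbidden under the premises.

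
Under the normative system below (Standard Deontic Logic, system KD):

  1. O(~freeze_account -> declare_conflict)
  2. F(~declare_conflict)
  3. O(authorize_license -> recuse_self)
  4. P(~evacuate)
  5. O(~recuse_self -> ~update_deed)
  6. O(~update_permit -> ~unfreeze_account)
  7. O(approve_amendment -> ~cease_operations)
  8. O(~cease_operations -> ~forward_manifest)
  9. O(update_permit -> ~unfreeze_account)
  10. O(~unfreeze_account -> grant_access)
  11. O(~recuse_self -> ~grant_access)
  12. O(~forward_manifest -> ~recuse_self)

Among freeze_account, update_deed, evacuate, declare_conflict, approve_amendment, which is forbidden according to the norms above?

approve_amendment

By case analysis on ~update_permit: premise 6 gives O(~update_permit -> ~unfreeze_account) and premise 9 gives O(update_permit -> ~unfreeze_account), so O(~unfreeze_account) either way.
With premise 10, O(~unfreeze_account -> grant_access), the K-axiom yields O(grant_access).
Premise 11 is O(~recuse_self -> ~grant_access); contrapositively O(grant_access -> recuse_self). Since O(grant_access) holds, K gives O(recuse_self).
Premise 12 is O(~forward_manifest -> ~recuse_self); contrapositively O(recuse_self -> forward_manifest). Since O(recuse_self) holds, K gives O(forward_manifest).
The contrapositive of premise 8 (O(~cease_operations -> ~forward_manifest)) is O(forward_manifest -> cease_operations), and O(forward_manifest) is already established, so O(cease_operations).
Premise 7, O(approve_amendment -> ~cease_operations), contraposes to O(cease_operations -> ~approve_amendment); with O(cease_operations) we get O(~approve_amendment).
So O(~approve_amendment) holds, i.e. approve_amendment is forbidden. None of the other listed options is forbidden under the premises.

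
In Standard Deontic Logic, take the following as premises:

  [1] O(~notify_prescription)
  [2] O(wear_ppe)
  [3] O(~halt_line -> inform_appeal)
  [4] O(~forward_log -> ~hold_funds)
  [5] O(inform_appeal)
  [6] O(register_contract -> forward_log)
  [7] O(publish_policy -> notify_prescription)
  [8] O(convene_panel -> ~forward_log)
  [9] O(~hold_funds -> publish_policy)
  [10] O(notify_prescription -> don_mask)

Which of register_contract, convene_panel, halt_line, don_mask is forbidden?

From premise 1 we have O(~notify_prescription).
The contrapositive of premise 7 (O(publish_policy -> notify_prescription)) is O(~notify_prescription -> ~publish_policy), and O(~notify_prescription) is already established, so O(~publish_policy).
Premise 9, O(~hold_funds -> publish_policy), contraposes to O(~publish_policy -> hold_funds); with O(~publish_policy) we get O(hold_funds).
Premise 4, O(~forward_log -> ~hold_funds), contraposes to O(hold_funds -> forward_log); with O(hold_funds) we get O(forward_log).
Premise 8, O(convene_panel -> ~forward_log), contraposes to O(forward_log -> ~convene_panel); with O(forward_log) we get O(~convene_panel).
So O(~convene_panel) holds, i.e. convene_panel is forbidden. None of the other listed options is forbidden under the premises.

convene_panel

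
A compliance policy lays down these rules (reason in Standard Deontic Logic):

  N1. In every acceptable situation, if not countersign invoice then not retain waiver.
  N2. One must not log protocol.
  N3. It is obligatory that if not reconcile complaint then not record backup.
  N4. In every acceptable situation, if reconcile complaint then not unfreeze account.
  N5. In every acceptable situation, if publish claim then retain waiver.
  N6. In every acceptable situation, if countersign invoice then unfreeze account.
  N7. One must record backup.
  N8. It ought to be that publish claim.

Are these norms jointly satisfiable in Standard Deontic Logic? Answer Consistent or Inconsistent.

Premise 7 states O(record_backup) outright.
The contrapositive of premise 3 (O(¬reconcile_complaint → ¬record_backup)) is O(record_backup → reconcile_complaint), and O(record_backup) is already established, so O(reconcile_complaint).
From O(reconcile_complaint) and premise 4, O(reconcile_complaint → ¬unfreeze_account), we obtain O(¬unfreeze_account).
Premise 6 is O(countersign_invoice → unfreeze_account); contrapositively O(¬unfreeze_account → ¬countersign_invoice). Since O(¬unfreeze_account) holds, K gives O(¬countersign_invoice).
From O(¬countersign_invoice) and premise 1, O(¬countersign_invoice → ¬retain_waiver), we obtain O(¬retain_waiver).
The contrapositive of premise 5 (O(publish_claim → retain_waiver)) is O(¬retain_waiver → ¬publish_claim), and O(¬retain_waiver) is already established, so O(¬publish_claim).
However, premise 8 gives O(publish_claim).
We now have both O(¬publish_claim) and O(publish_claim) — publish_claim is simultaneously obligatory and forbidden, violating the D-axiom.

Inconsistent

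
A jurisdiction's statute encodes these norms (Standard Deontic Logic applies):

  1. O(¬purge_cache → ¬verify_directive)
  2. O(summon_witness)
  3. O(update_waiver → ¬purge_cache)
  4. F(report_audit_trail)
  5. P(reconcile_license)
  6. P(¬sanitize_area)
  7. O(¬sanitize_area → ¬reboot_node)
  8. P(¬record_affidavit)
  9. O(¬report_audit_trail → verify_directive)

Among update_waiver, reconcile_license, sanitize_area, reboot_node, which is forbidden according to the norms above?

Premise 4, F(report_audit_trail), is equivalent to O(¬report_audit_trail).
With premise 9, O(¬report_audit_trail → verify_directive), the K-axiom yields O(verify_directive).
The contrapositive of premise 1 (O(¬purge_cache → ¬verify_directive)) is O(verify_directive → purge_cache), and O(verify_directive) is already established, so O(purge_cache).
The contrapositive of premise 3 (O(update_waiver → ¬purge_cache)) is O(purge_cache → ¬update_waiver), and O(purge_cache) is already established, so O(¬update_waiver).
So O(¬update_waiver) holds, i.e. update_waiver is forbidden. None of the other listed options is forbidden under the premises.

update_waiver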